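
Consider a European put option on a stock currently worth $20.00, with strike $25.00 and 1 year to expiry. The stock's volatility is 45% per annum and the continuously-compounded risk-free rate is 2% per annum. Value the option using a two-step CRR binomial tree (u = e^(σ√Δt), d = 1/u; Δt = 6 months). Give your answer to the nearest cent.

CRR parameters: u = e^(σ√Δt) = e^(0.45·√0.5) = 1.3746, d = 1/u = 0.7275
Per-period rate: rΔt = 0.02·0.5 = 0.01, so R = e^0.01 = 1.0101
Risk-neutral probability p = (e^0.01 − 0.7275)/(1.3746 − 0.7275) = 0.2826/0.6472 = 0.4366
Terminal stock prices: S_uu = 37.79, S_ud = 20, S_dd = 10.58
Terminal payoffs (K − S): max(-12.79, 0) = 0, max(5, 0) = 5, max(14.42, 0) = 14.42
Node u (S = 27.49): V_u = e^(−0.01)·[0.4366·0.0000 + 0.5634·5.0000] = 2.7888
Node d (S = 14.55): V_d = e^(−0.01)·[0.4366·5.0000 + 0.5634·14.4161] = 10.2021
Node 0 (S = 20): V_0 = e^(−0.01)·[0.4366·2.7888 + 0.5634·10.2021] = 6.8958

$6.90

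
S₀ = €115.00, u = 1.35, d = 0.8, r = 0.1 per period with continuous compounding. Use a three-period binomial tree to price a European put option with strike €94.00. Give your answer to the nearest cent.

€2.29

Risk-neutral probability p = (e^0.1 − 0.8)/(1.35 − 0.8) = 0.3052/0.5500 = 0.5549
Terminal stock prices: S_uuu = 282.9, S_uud = 167.7, S_udd = 99.36, S_ddd = 58.88
Terminal payoffs (K − S): max(-188.9, 0) = 0, max(-73.67, 0) = 0, max(-5.36, 0) = 0, max(35.12, 0) = 35.12
Node uu (S = 209.6): V_uu = e^(−0.1)·[0.5549·0.0000 + 0.4451·0.0000] = 0.0000
Node ud (S = 124.2): V_ud = e^(−0.1)·[0.5549·0.0000 + 0.4451·0.0000] = 0.0000
Node dd (S = 73.6): V_dd = e^(−0.1)·[0.5549·0.0000 + 0.4451·35.1200] = 14.1457
Node u (S = 155.2): V_u = e^(−0.1)·[0.5549·0.0000 + 0.4451·0.0000] = 0.0000
Node d (S = 92): V_d = e^(−0.1)·[0.5549·0.0000 + 0.4451·14.1457] = 5.6977
Node 0 (S = 115): V_0 = e^(−0.1)·[0.5549·0.0000 + 0.4451·5.6977] = 2.2949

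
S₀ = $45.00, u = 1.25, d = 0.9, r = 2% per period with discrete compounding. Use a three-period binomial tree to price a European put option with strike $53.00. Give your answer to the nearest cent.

Risk-neutral probability p = (1 + 0.02 − 0.9)/(1.25 − 0.9) = 0.1200/0.3500 = 0.3429
Terminal stock prices: S_uuu = 87.89, S_uud = 63.28, S_udd = 45.56, S_ddd = 32.81
Terminal payoffs (K − S): max(-34.89, 0) = 0, max(-10.28, 0) = 0, max(7.438, 0) = 7.438, max(20.19, 0) = 20.19
Node uu (S = 70.31): V_uu = 1/1.02·[0.3429·0.0000 + 0.6571·0.0000] = 0.0000
Node ud (S = 50.62): V_ud = 1/1.02·[0.3429·0.0000 + 0.6571·7.4375] = 4.7917
Node dd (S = 36.45): V_dd = 1/1.02·[0.3429·7.4375 + 0.6571·20.1950] = 15.5108
Node u (S = 56.25): V_u = 1/1.02·[0.3429·0.0000 + 0.6571·4.7917] = 3.0871
Node d (S = 40.5): V_d = 1/1.02·[0.3429·4.7917 + 0.6571·15.5108] = 11.6036
Node 0 (S = 45): V_0 = 1/1.02·[0.3429·3.0871 + 0.6571·11.6036] = 8.5134

$8.51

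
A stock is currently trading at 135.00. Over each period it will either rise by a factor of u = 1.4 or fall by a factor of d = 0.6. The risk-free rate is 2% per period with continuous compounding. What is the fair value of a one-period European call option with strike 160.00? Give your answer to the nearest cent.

14.93

Risk-neutral probability p = (e^0.02 − 0.6)/(1.4 − 0.6) = 0.4202/0.8000 = 0.5253
Terminal stock prices: S_u = 189, S_d = 81
Terminal payoffs (S − K): max(29, 0) = 29, max(-79, 0) = 0
Node 0 (S = 135): V_0 = e^(−0.02)·[0.5253·29.0000 + 0.4747·0.0000] = 14.9307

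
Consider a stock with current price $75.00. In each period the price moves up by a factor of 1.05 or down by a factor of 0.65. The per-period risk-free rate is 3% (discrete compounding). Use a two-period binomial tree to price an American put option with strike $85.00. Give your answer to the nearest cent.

Risk-neutral probability p = (1 + 0.03 − 0.65)/(1.05 − 0.65) = 0.3800/0.4000 = 0.9500
Terminal stock prices: S_uu = 82.69, S_ud = 51.19, S_dd = 31.69
Terminal payoffs (K − S): max(2.312, 0) = 2.312, max(33.81, 0) = 33.81, max(53.31, 0) = 53.31
Node u (S = 78.75): continuation = 1/1.03·[0.9500·2.3125 + 0.0500·33.8125] = 3.7743; exercise value = 6.2500 > continuation, so V_u = 6.2500 (exercise)
Node d (S = 48.75): continuation = 1/1.03·[0.9500·33.8125 + 0.0500·53.3125] = 33.7743; exercise value = 36.2500 > continuation, so V_d = 36.2500 (exercise)
Node 0 (S = 75): continuation = 1/1.03·[0.9500·6.2500 + 0.0500·36.2500] = 7.5243; exercise value = 10.0000 > continuation, so V_0 = 10.0000 (exercise)

$10.00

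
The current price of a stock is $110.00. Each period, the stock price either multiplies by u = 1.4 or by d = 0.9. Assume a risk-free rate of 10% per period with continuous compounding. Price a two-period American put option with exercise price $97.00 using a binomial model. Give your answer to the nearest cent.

$2.25

Risk-neutral probability p = (e^0.1 − 0.9)/(1.4 − 0.9) = 0.2052/0.5000 = 0.4103
Terminal stock prices: S_uu = 215.6, S_ud = 138.6, S_dd = 89.1
Terminal payoffs (K − S): max(-118.6, 0) = 0, max(-41.6, 0) = 0, max(7.9, 0) = 7.9
Node u (S = 154): continuation = e^(−0.1)·[0.4103·0.0000 + 0.5897·0.0000] = 0.0000; exercise value = 0.0000 ≤ continuation, so V_u = 0.0000
Node d (S = 99): continuation = e^(−0.1)·[0.4103·0.0000 + 0.5897·7.9000] = 4.2150; exercise value = 0.0000 ≤ continuation, so V_d = 4.2150
Node 0 (S = 110): continuation = e^(−0.1)·[0.4103·0.0000 + 0.5897·4.2150] = 2.2489; exercise value = 0.0000 ≤ continuation, so V_0 = 2.2489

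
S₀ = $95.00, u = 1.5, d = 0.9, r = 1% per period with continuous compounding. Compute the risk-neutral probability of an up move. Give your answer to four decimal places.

p = 0.1834

Risk-neutral probability p = (e^0.01 − 0.9)/(1.5 − 0.9) = 0.1101/0.6000 = 0.1834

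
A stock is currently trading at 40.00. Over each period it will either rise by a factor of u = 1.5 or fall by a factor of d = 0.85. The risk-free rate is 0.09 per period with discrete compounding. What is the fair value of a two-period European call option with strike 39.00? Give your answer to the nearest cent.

10.56

Risk-neutral probability p = (1 + 0.09 − 0.85)/(1.5 − 0.85) = 0.2400/0.6500 = 0.3692
Terminal stock prices: S_uu = 90, S_ud = 51, S_dd = 28.9
Terminal payoffs (S − K): max(51, 0) = 51, max(12, 0) = 12, max(-10.1, 0) = 0
Node u (S = 60): V_u = 1/1.09·[0.3692·51.0000 + 0.6308·12.0000] = 24.2202
Node d (S = 34): V_d = 1/1.09·[0.3692·12.0000 + 0.6308·0.0000] = 4.0649
Node 0 (S = 40): V_0 = 1/1.09·[0.3692·24.2202 + 0.6308·4.0649] = 10.5568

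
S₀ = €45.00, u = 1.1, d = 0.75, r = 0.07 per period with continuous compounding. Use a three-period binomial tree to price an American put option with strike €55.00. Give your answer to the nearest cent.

€10.00

Risk-neutral probability p = (e^0.07 − 0.75)/(1.1 − 0.75) = 0.3225/0.3500 = 0.9215
Terminal stock prices: S_uuu = 59.9, S_uud = 40.84, S_udd = 27.84, S_ddd = 18.98
Terminal payoffs (K − S): max(-4.895, 0) = 0, max(14.16, 0) = 14.16, max(27.16, 0) = 27.16, max(36.02, 0) = 36.02
Node uu (S = 54.45): continuation = e^(−0.07)·[0.9215·0.0000 + 0.0785·14.1625] = 1.0372; exercise value = 0.5500 ≤ continuation, so V_uu = 1.0372
Node ud (S = 37.13): continuation = e^(−0.07)·[0.9215·14.1625 + 0.0785·27.1562] = 14.1567; exercise value = 17.8750 > continuation, so V_ud = 17.8750 (exercise)
Node dd (S = 25.31): continuation = e^(−0.07)·[0.9215·27.1562 + 0.0785·36.0156] = 25.9692; exercise value = 29.6875 > continuation, so V_dd = 29.6875 (exercise)
Node u (S = 49.5): continuation = e^(−0.07)·[0.9215·1.0372 + 0.0785·17.8750] = 2.2003; exercise value = 5.5000 > continuation, so V_u = 5.5000 (exercise)
Node d (S = 33.75): continuation = e^(−0.07)·[0.9215·17.8750 + 0.0785·29.6875] = 17.5317; exercise value = 21.2500 > continuation, so V_d = 21.2500 (exercise)
Node 0 (S = 45): continuation = e^(−0.07)·[0.9215·5.5000 + 0.0785·21.2500] = 6.2817; exercise value = 10.0000 > continuation, so V_0 = 10.0000 (exercise)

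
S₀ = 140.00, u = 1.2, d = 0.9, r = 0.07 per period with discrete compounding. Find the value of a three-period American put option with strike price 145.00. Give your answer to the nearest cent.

Risk-neutral probability p = (1 + 0.07 − 0.9)/(1.2 − 0.9) = 0.1700/0.3000 = 0.5667
Terminal stock prices: S_uuu = 241.9, S_uud = 181.4, S_udd = 136.1, S_ddd = 102.1
Terminal payoffs (K − S): max(-96.92, 0) = 0, max(-36.44, 0) = 0, max(8.92, 0) = 8.92, max(42.94, 0) = 42.94
Node uu (S = 201.6): continuation = 1/1.07·[0.5667·0.0000 + 0.4333·0.0000] = 0.0000; exercise value = 0.0000 ≤ continuation, so V_uu = 0.0000
Node ud (S = 151.2): continuation = 1/1.07·[0.5667·0.0000 + 0.4333·8.9200] = 3.6125; exercise value = 0.0000 ≤ continuation, so V_ud = 3.6125
Node dd (S = 113.4): continuation = 1/1.07·[0.5667·8.9200 + 0.4333·42.9400] = 22.1140; exercise value = 31.6000 > continuation, so V_dd = 31.6000 (exercise)
Node u (S = 168): continuation = 1/1.07·[0.5667·0.0000 + 0.4333·3.6125] = 1.4630; exercise value = 0.0000 ≤ continuation, so V_u = 1.4630
Node d (S = 126): continuation = 1/1.07·[0.5667·3.6125 + 0.4333·31.6000] = 14.7106; exercise value = 19.0000 > continuation, so V_d = 19.0000 (exercise)
Node 0 (S = 140): continuation = 1/1.07·[0.5667·1.4630 + 0.4333·19.0000] = 8.4695; exercise value = 5.0000 ≤ continuation, so V_0 = 8.4695

8.47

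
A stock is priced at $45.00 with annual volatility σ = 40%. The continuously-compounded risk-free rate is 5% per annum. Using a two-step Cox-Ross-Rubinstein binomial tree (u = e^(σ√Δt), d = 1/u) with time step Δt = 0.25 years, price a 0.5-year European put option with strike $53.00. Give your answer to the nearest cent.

$9.89

CRR parameters: u = e^(σ√Δt) = e^(0.4·√0.25) = 1.2214, d = 1/u = 0.8187
Per-period rate: rΔt = 0.05·0.25 = 0.0125, so R = e^0.0125 = 1.0126
Risk-neutral probability p = (e^0.0125 − 0.8187)/(1.2214 − 0.8187) = 0.1938/0.4027 = 0.4814
Terminal stock prices: S_uu = 67.13, S_ud = 45, S_dd = 30.16
Terminal payoffs (K − S): max(-14.13, 0) = 0, max(8, 0) = 8, max(22.84, 0) = 22.84
Node u (S = 54.96): V_u = e^(−0.0125)·[0.4814·0.0000 + 0.5186·8.0000] = 4.0972
Node d (S = 36.84): V_d = e^(−0.0125)·[0.4814·8.0000 + 0.5186·22.8356] = 15.4987
Node 0 (S = 45): V_0 = e^(−0.0125)·[0.4814·4.0972 + 0.5186·15.4987] = 9.8857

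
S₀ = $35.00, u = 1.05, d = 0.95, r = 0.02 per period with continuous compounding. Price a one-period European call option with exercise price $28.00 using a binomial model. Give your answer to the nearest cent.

Risk-neutral probability p = (e^0.02 − 0.95)/(1.05 − 0.95) = 0.0702/0.1000 = 0.7020
Terminal stock prices: S_u = 36.75, S_d = 33.25
Terminal payoffs (S − K): max(8.75, 0) = 8.75, max(5.25, 0) = 5.25
Node 0 (S = 35): V_0 = e^(−0.02)·[0.7020·8.7500 + 0.2980·5.2500] = 7.5544

$7.55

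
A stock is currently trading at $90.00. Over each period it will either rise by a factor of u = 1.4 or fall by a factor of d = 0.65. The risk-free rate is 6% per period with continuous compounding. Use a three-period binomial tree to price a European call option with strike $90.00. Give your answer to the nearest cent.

Risk-neutral probability p = (e^0.06 − 0.65)/(1.4 − 0.65) = 0.4118/0.7500 = 0.5491
Terminal stock prices: S_uuu = 247, S_uud = 114.7, S_udd = 53.23, S_ddd = 24.72
Terminal payoffs (S − K): max(157, 0) = 157, max(24.66, 0) = 24.66, max(-36.77, 0) = 0, max(-65.28, 0) = 0
Node uu (S = 176.4): V_uu = e^(−0.06)·[0.5491·156.9600 + 0.4509·24.6600] = 91.6412
Node ud (S = 81.9): V_ud = e^(−0.06)·[0.5491·24.6600 + 0.4509·0.0000] = 12.7526
Node dd (S = 38.03): V_dd = e^(−0.06)·[0.5491·0.0000 + 0.4509·0.0000] = 0.0000
Node u (S = 126): V_u = e^(−0.06)·[0.5491·91.6412 + 0.4509·12.7526] = 52.8062
Node d (S = 58.5): V_d = e^(−0.06)·[0.5491·12.7526 + 0.4509·0.0000] = 6.5949
Node 0 (S = 90): V_0 = e^(−0.06)·[0.5491·52.8062 + 0.4509·6.5949] = 30.1084

$30.11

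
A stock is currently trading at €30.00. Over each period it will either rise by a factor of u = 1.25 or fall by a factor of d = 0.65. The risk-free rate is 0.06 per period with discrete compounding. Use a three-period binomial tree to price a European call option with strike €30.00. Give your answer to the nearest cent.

Risk-neutral probability p = (1 + 0.06 − 0.65)/(1.25 − 0.65) = 0.4100/0.6000 = 0.6833
Terminal stock prices: S_uuu = 58.59, S_uud = 30.47, S_udd = 15.84, S_ddd = 8.239
Terminal payoffs (S − K): max(28.59, 0) = 28.59, max(0.4688, 0) = 0.4688, max(-14.16, 0) = 0, max(-21.76, 0) = 0
Node uu (S = 46.88): V_uu = 1/1.06·[0.6833·28.5938 + 0.3167·0.4688] = 18.5731
Node ud (S = 24.38): V_ud = 1/1.06·[0.6833·0.4688 + 0.3167·0.0000] = 0.3022
Node dd (S = 12.68): V_dd = 1/1.06·[0.6833·0.0000 + 0.3167·0.0000] = 0.0000
Node u (S = 37.5): V_u = 1/1.06·[0.6833·18.5731 + 0.3167·0.3022] = 12.0635
Node d (S = 19.5): V_d = 1/1.06·[0.6833·0.3022 + 0.3167·0.0000] = 0.1948
Node 0 (S = 30): V_0 = 1/1.06·[0.6833·12.0635 + 0.3167·0.1948] = 7.8350

€7.83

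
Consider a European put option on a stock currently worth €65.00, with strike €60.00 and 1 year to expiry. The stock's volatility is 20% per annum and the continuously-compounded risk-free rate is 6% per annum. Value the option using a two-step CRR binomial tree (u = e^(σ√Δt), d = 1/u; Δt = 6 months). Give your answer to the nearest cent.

CRR parameters: u = e^(σ√Δt) = e^(0.2·√0.5) = 1.1519, d = 1/u = 0.8681
Per-period rate: rΔt = 0.06·0.5 = 0.03, so R = e^0.03 = 1.0305
Risk-neutral probability p = (e^0.03 − 0.8681)/(1.1519 − 0.8681) = 0.1623/0.2838 = 0.5720
Terminal stock prices: S_uu = 86.25, S_ud = 65, S_dd = 48.99
Terminal payoffs (K − S): max(-26.25, 0) = 0, max(-5, 0) = 0, max(11.01, 0) = 11.01
Node u (S = 74.87): V_u = e^(−0.03)·[0.5720·0.0000 + 0.4280·0.0000] = 0.0000
Node d (S = 56.43): V_d = e^(−0.03)·[0.5720·0.0000 + 0.4280·11.0135] = 4.5743
Node 0 (S = 65): V_0 = e^(−0.03)·[0.5720·0.0000 + 0.4280·4.5743] = 1.8998

€1.90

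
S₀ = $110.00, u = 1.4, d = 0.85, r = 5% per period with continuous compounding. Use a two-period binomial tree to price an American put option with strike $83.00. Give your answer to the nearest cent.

$1.28

Risk-neutral probability p = (e^0.05 − 0.85)/(1.4 − 0.85) = 0.2013/0.5500 = 0.3659
Terminal stock prices: S_uu = 215.6, S_ud = 130.9, S_dd = 79.47
Terminal payoffs (K − S): max(-132.6, 0) = 0, max(-47.9, 0) = 0, max(3.525, 0) = 3.525
Node u (S = 154): continuation = e^(−0.05)·[0.3659·0.0000 + 0.6341·0.0000] = 0.0000; exercise value = 0.0000 ≤ continuation, so V_u = 0.0000
Node d (S = 93.5): continuation = e^(−0.05)·[0.3659·0.0000 + 0.6341·3.5250] = 2.1260; exercise value = 0.0000 ≤ continuation, so V_d = 2.1260
Node 0 (S = 110): continuation = e^(−0.05)·[0.3659·0.0000 + 0.6341·2.1260] = 1.2823; exercise value = 0.0000 ≤ continuation, so V_0 = 1.2823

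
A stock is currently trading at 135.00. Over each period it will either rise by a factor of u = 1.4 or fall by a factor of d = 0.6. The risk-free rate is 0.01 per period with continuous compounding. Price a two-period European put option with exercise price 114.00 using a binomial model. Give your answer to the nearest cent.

Risk-neutral probability p = (e^0.01 − 0.6)/(1.4 − 0.6) = 0.4101/0.8000 = 0.5126
Terminal stock prices: S_uu = 264.6, S_ud = 113.4, S_dd = 48.6
Terminal payoffs (K − S): max(-150.6, 0) = 0, max(0.6, 0) = 0.6, max(65.4, 0) = 65.4
Node u (S = 189): V_u = e^(−0.01)·[0.5126·0.0000 + 0.4874·0.6000] = 0.2896
Node d (S = 81): V_d = e^(−0.01)·[0.5126·0.6000 + 0.4874·65.4000] = 31.8657
Node 0 (S = 135): V_0 = e^(−0.01)·[0.5126·0.2896 + 0.4874·31.8657] = 15.5249

15.52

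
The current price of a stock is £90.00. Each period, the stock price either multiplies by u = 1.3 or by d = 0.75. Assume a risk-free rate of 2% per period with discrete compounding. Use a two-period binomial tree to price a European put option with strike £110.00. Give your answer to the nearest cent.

£25.48

Risk-neutral probability p = (1 + 0.02 − 0.75)/(1.3 − 0.75) = 0.2700/0.5500 = 0.4909
Terminal stock prices: S_uu = 152.1, S_ud = 87.75, S_dd = 50.62
Terminal payoffs (K − S): max(-42.1, 0) = 0, max(22.25, 0) = 22.25, max(59.38, 0) = 59.38
Node u (S = 117): V_u = 1/1.02·[0.4909·0.0000 + 0.5091·22.2500] = 11.1052
Node d (S = 67.5): V_d = 1/1.02·[0.4909·22.2500 + 0.5091·59.3750] = 40.3431
Node 0 (S = 90): V_0 = 1/1.02·[0.4909·11.1052 + 0.5091·40.3431] = 25.4803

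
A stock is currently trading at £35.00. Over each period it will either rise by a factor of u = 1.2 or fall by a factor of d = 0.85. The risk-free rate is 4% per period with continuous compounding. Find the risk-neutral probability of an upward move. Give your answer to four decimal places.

p = 0.5452

Risk-neutral probability p = (e^0.04 − 0.85)/(1.2 − 0.85) = 0.1908/0.3500 = 0.5452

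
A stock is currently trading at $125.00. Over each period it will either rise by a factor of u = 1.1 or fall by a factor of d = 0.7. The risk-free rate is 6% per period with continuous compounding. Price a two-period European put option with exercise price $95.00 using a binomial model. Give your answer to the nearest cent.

Risk-neutral probability p = (e^0.06 − 0.7)/(1.1 − 0.7) = 0.3618/0.4000 = 0.9046
Terminal stock prices: S_uu = 151.3, S_ud = 96.25, S_dd = 61.25
Terminal payoffs (K − S): max(-56.25, 0) = 0, max(-1.25, 0) = 0, max(33.75, 0) = 33.75
Node u (S = 137.5): V_u = e^(−0.06)·[0.9046·0.0000 + 0.0954·0.0000] = 0.0000
Node d (S = 87.5): V_d = e^(−0.06)·[0.9046·0.0000 + 0.0954·33.7500] = 3.0325
Node 0 (S = 125): V_0 = e^(−0.06)·[0.9046·0.0000 + 0.0954·3.0325] = 0.2725

$0.27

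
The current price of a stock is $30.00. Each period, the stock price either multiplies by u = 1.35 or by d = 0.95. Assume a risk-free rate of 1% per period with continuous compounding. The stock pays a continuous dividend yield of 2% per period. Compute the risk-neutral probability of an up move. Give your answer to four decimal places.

p = 0.1001

Per-period risk-free factor R = e^0.01 = 1.0101; dividend-adjusted growth = e^(0.01−0.02) = 0.9900.
Risk-neutral probability p = (0.9900 − 0.95)/(1.35 − 0.95) = 0.0400/0.4000 = 0.1001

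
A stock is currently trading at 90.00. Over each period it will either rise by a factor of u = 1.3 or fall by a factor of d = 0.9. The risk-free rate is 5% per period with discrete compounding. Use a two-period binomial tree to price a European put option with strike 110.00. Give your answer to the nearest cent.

15.14

Risk-neutral probability p = (1 + 0.05 − 0.9)/(1.3 − 0.9) = 0.1500/0.4000 = 0.3750
Terminal stock prices: S_uu = 152.1, S_ud = 105.3, S_dd = 72.9
Terminal payoffs (K − S): max(-42.1, 0) = 0, max(4.7, 0) = 4.7, max(37.1, 0) = 37.1
Node u (S = 117): V_u = 1/1.05·[0.3750·0.0000 + 0.6250·4.7000] = 2.7976
Node d (S = 81): V_d = 1/1.05·[0.3750·4.7000 + 0.6250·37.1000] = 23.7619
Node 0 (S = 90): V_0 = 1/1.05·[0.3750·2.7976 + 0.6250·23.7619] = 15.1431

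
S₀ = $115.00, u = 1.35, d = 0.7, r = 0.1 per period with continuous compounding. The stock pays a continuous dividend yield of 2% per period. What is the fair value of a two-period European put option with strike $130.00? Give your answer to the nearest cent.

$18.60

Per-period risk-free factor R = e^0.1 = 1.1052; dividend-adjusted growth = e^(0.1−0.02) = 1.0833.
Risk-neutral probability p = (1.0833 − 0.7)/(1.35 − 0.7) = 0.3833/0.6500 = 0.5897
Terminal stock prices: S_uu = 209.6, S_ud = 108.7, S_dd = 56.35
Terminal payoffs (K − S): max(-79.59, 0) = 0, max(21.33, 0) = 21.33, max(73.65, 0) = 73.65
Node u (S = 155.2): V_u = e^(−0.1)·[0.5897·0.0000 + 0.4103·21.3250] = 7.9175
Node d (S = 80.5): V_d = e^(−0.1)·[0.5897·21.3250 + 0.4103·73.6500] = 38.7229
Node 0 (S = 115): V_0 = e^(−0.1)·[0.5897·7.9175 + 0.4103·38.7229] = 18.6015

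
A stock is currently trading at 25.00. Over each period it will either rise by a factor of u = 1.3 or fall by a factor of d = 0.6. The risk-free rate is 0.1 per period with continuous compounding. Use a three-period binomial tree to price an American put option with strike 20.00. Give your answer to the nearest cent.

Risk-neutral probability p = (e^0.1 − 0.6)/(1.3 − 0.6) = 0.5052/0.7000 = 0.7217
Terminal stock prices: S_uuu = 54.93, S_uud = 25.35, S_udd = 11.7, S_ddd = 5.4
Terminal payoffs (K − S): max(-34.93, 0) = 0, max(-5.35, 0) = 0, max(8.3, 0) = 8.3, max(14.6, 0) = 14.6
Node uu (S = 42.25): continuation = e^(−0.1)·[0.7217·0.0000 + 0.2783·0.0000] = 0.0000; exercise value = 0.0000 ≤ continuation, so V_uu = 0.0000
Node ud (S = 19.5): continuation = e^(−0.1)·[0.7217·0.0000 + 0.2783·8.3000] = 2.0903; exercise value = 0.5000 ≤ continuation, so V_ud = 2.0903
Node dd (S = 9): continuation = e^(−0.1)·[0.7217·8.3000 + 0.2783·14.6000] = 9.0967; exercise value = 11.0000 > continuation, so V_dd = 11.0000 (exercise)
Node u (S = 32.5): continuation = e^(−0.1)·[0.7217·0.0000 + 0.2783·2.0903] = 0.5264; exercise value = 0.0000 ≤ continuation, so V_u = 0.5264
Node d (S = 15): continuation = e^(−0.1)·[0.7217·2.0903 + 0.2783·11.0000] = 4.1352; exercise value = 5.0000 > continuation, so V_d = 5.0000 (exercise)
Node 0 (S = 25): continuation = e^(−0.1)·[0.7217·0.5264 + 0.2783·5.0000] = 1.6030; exercise value = 0.0000 ≤ continuation, so V_0 = 1.6030

1.60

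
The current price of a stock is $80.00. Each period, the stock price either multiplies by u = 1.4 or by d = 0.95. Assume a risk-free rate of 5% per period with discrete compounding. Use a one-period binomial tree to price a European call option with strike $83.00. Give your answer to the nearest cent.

Risk-neutral probability p = (1 + 0.05 − 0.95)/(1.4 − 0.95) = 0.1000/0.4500 = 0.2222
Terminal stock prices: S_u = 112, S_d = 76
Terminal payoffs (S − K): max(29, 0) = 29, max(-7, 0) = 0
Node 0 (S = 80): V_0 = 1/1.05·[0.2222·29.0000 + 0.7778·0.0000] = 6.1376

$6.14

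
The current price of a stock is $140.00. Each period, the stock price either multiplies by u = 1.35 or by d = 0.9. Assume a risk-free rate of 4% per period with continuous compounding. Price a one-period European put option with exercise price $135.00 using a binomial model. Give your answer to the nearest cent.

$5.94

Risk-neutral probability p = (e^0.04 − 0.9)/(1.35 − 0.9) = 0.1408/0.4500 = 0.3129
Terminal stock prices: S_u = 189, S_d = 126
Terminal payoffs (K − S): max(-54, 0) = 0, max(9, 0) = 9
Node 0 (S = 140): V_0 = e^(−0.04)·[0.3129·0.0000 + 0.6871·9.0000] = 5.9413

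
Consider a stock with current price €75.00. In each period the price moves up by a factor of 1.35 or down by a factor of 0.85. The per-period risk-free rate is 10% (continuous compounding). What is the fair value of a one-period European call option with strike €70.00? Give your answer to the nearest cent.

€14.43

Risk-neutral probability p = (e^0.1 − 0.85)/(1.35 − 0.85) = 0.2552/0.5000 = 0.5103
Terminal stock prices: S_u = 101.2, S_d = 63.75
Terminal payoffs (S − K): max(31.25, 0) = 31.25, max(-6.25, 0) = 0
Node 0 (S = 75): V_0 = e^(−0.1)·[0.5103·31.2500 + 0.4897·0.0000] = 14.4305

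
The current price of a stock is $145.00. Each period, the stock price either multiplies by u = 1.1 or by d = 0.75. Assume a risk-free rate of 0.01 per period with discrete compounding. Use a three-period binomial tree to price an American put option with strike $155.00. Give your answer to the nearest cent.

Risk-neutral probability p = (1 + 0.01 − 0.75)/(1.1 − 0.75) = 0.2600/0.3500 = 0.7429
Terminal stock prices: S_uuu = 193, S_uud = 131.6, S_udd = 89.72, S_ddd = 61.17
Terminal payoffs (K − S): max(-38, 0) = 0, max(23.41, 0) = 23.41, max(65.28, 0) = 65.28, max(93.83, 0) = 93.83
Node uu (S = 175.5): continuation = 1/1.01·[0.7429·0.0000 + 0.2571·23.4125] = 5.9607; exercise value = 0.0000 ≤ continuation, so V_uu = 5.9607
Node ud (S = 119.6): continuation = 1/1.01·[0.7429·23.4125 + 0.2571·65.2812] = 33.8403; exercise value = 35.3750 > continuation, so V_ud = 35.3750 (exercise)
Node dd (S = 81.56): continuation = 1/1.01·[0.7429·65.2812 + 0.2571·93.8281] = 71.9028; exercise value = 73.4375 > continuation, so V_dd = 73.4375 (exercise)
Node u (S = 159.5): continuation = 1/1.01·[0.7429·5.9607 + 0.2571·35.3750] = 13.3905; exercise value = 0.0000 ≤ continuation, so V_u = 13.3905
Node d (S = 108.8): continuation = 1/1.01·[0.7429·35.3750 + 0.2571·73.4375] = 44.7153; exercise value = 46.2500 > continuation, so V_d = 46.2500 (exercise)
Node 0 (S = 145): continuation = 1/1.01·[0.7429·13.3905 + 0.2571·46.2500] = 21.6239; exercise value = 10.0000 ≤ continuation, so V_0 = 21.6239

$21.62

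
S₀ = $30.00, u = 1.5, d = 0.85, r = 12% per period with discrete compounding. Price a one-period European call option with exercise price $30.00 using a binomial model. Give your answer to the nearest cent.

Risk-neutral probability p = (1 + 0.12 − 0.85)/(1.5 − 0.85) = 0.2700/0.6500 = 0.4154
Terminal stock prices: S_u = 45, S_d = 25.5
Terminal payoffs (S − K): max(15, 0) = 15, max(-4.5, 0) = 0
Node 0 (S = 30): V_0 = 1/1.12·[0.4154·15.0000 + 0.5846·0.0000] = 5.5632

$5.56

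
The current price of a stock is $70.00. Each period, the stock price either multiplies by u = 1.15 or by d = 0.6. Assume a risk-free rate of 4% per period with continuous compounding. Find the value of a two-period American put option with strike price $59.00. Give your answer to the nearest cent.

$4.81

Risk-neutral probability p = (e^0.04 − 0.6)/(1.15 − 0.6) = 0.4408/0.5500 = 0.8015
Terminal stock prices: S_uu = 92.57, S_ud = 48.3, S_dd = 25.2
Terminal payoffs (K − S): max(-33.57, 0) = 0, max(10.7, 0) = 10.7, max(33.8, 0) = 33.8
Node u (S = 80.5): continuation = e^(−0.04)·[0.8015·0.0000 + 0.1985·10.7000] = 2.0409; exercise value = 0.0000 ≤ continuation, so V_u = 2.0409
Node d (S = 42): continuation = e^(−0.04)·[0.8015·10.7000 + 0.1985·33.8000] = 14.6866; exercise value = 17.0000 > continuation, so V_d = 17.0000 (exercise)
Node 0 (S = 70): continuation = e^(−0.04)·[0.8015·2.0409 + 0.1985·17.0000] = 4.8142; exercise value = 0.0000 ≤ continuation, so V_0 = 4.8142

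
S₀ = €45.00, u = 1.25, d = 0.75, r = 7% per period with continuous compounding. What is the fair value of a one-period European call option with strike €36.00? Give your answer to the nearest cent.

Risk-neutral probability p = (e^0.07 − 0.75)/(1.25 − 0.75) = 0.3225/0.5000 = 0.6450
Terminal stock prices: S_u = 56.25, S_d = 33.75
Terminal payoffs (S − K): max(20.25, 0) = 20.25, max(-2.25, 0) = 0
Node 0 (S = 45): V_0 = e^(−0.07)·[0.6450·20.2500 + 0.3550·0.0000] = 12.1785

€12.18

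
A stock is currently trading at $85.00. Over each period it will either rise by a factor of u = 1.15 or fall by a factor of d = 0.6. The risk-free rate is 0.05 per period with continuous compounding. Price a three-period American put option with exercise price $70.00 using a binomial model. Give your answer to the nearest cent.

Risk-neutral probability p = (e^0.05 − 0.6)/(1.15 − 0.6) = 0.4513/0.5500 = 0.8205
Terminal stock prices: S_uuu = 129.3, S_uud = 67.45, S_udd = 35.19, S_ddd = 18.36
Terminal payoffs (K − S): max(-59.27, 0) = 0, max(2.553, 0) = 2.553, max(34.81, 0) = 34.81, max(51.64, 0) = 51.64
Node uu (S = 112.4): continuation = e^(−0.05)·[0.8205·0.0000 + 0.1795·2.5525] = 0.4358; exercise value = 0.0000 ≤ continuation, so V_uu = 0.4358
Node ud (S = 58.65): continuation = e^(−0.05)·[0.8205·2.5525 + 0.1795·34.8100] = 7.9361; exercise value = 11.3500 > continuation, so V_ud = 11.3500 (exercise)
Node dd (S = 30.6): continuation = e^(−0.05)·[0.8205·34.8100 + 0.1795·51.6400] = 35.9861; exercise value = 39.4000 > continuation, so V_dd = 39.4000 (exercise)
Node u (S = 97.75): continuation = e^(−0.05)·[0.8205·0.4358 + 0.1795·11.3500] = 2.2782; exercise value = 0.0000 ≤ continuation, so V_u = 2.2782
Node d (S = 51): continuation = e^(−0.05)·[0.8205·11.3500 + 0.1795·39.4000] = 15.5861; exercise value = 19.0000 > continuation, so V_d = 19.0000 (exercise)
Node 0 (S = 85): continuation = e^(−0.05)·[0.8205·2.2782 + 0.1795·19.0000] = 5.0224; exercise value = 0.0000 ≤ continuation, so V_0 = 5.0224

$5.02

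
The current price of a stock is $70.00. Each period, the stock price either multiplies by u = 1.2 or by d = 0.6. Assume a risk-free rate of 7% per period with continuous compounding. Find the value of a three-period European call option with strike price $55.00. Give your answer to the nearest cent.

$27.87

Risk-neutral probability p = (e^0.07 − 0.6)/(1.2 − 0.6) = 0.4725/0.6000 = 0.7875
Terminal stock prices: S_uuu = 121, S_uud = 60.48, S_udd = 30.24, S_ddd = 15.12
Terminal payoffs (S − K): max(65.96, 0) = 65.96, max(5.48, 0) = 5.48, max(-24.76, 0) = 0, max(-39.88, 0) = 0
Node uu (S = 100.8): V_uu = e^(−0.07)·[0.7875·65.9600 + 0.2125·5.4800] = 49.5183
Node ud (S = 50.4): V_ud = e^(−0.07)·[0.7875·5.4800 + 0.2125·0.0000] = 4.0238
Node dd (S = 25.2): V_dd = e^(−0.07)·[0.7875·0.0000 + 0.2125·0.0000] = 0.0000
Node u (S = 84): V_u = e^(−0.07)·[0.7875·49.5183 + 0.2125·4.0238] = 37.1572
Node d (S = 42): V_d = e^(−0.07)·[0.7875·4.0238 + 0.2125·0.0000] = 2.9546
Node 0 (S = 70): V_0 = e^(−0.07)·[0.7875·37.1572 + 0.2125·2.9546] = 27.8689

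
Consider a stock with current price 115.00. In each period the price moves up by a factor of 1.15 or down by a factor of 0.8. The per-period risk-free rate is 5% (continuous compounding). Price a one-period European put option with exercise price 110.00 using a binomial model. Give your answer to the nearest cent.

Risk-neutral probability p = (e^0.05 − 0.8)/(1.15 − 0.8) = 0.2513/0.3500 = 0.7179
Terminal stock prices: S_u = 132.2, S_d = 92
Terminal payoffs (K − S): max(-22.25, 0) = 0, max(18, 0) = 18
Node 0 (S = 115): V_0 = e^(−0.05)·[0.7179·0.0000 + 0.2821·18.0000] = 4.8299

4.83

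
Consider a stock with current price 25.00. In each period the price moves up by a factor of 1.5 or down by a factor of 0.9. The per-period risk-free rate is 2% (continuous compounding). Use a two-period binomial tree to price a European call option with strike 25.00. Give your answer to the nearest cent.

3.90

Risk-neutral probability p = (e^0.02 − 0.9)/(1.5 − 0.9) = 0.1202/0.6000 = 0.2003
Terminal stock prices: S_uu = 56.25, S_ud = 33.75, S_dd = 20.25
Terminal payoffs (S − K): max(31.25, 0) = 31.25, max(8.75, 0) = 8.75, max(-4.75, 0) = 0
Node u (S = 37.5): V_u = e^(−0.02)·[0.2003·31.2500 + 0.7997·8.7500] = 12.9950
Node d (S = 22.5): V_d = e^(−0.02)·[0.2003·8.7500 + 0.7997·0.0000] = 1.7182
Node 0 (S = 25): V_0 = e^(−0.02)·[0.2003·12.9950 + 0.7997·1.7182] = 3.8986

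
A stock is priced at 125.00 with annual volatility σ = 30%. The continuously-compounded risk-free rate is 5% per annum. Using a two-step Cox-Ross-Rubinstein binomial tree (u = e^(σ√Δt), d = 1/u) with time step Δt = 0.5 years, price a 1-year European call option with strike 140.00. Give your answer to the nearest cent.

12.45

CRR parameters: u = e^(σ√Δt) = e^(0.3·√0.5) = 1.2363, d = 1/u = 0.8089
Per-period rate: rΔt = 0.05·0.5 = 0.025, so R = e^0.025 = 1.0253
Risk-neutral probability p = (e^0.025 − 0.8089)/(1.2363 − 0.8089) = 0.2165/0.4275 = 0.5064
Terminal stock prices: S_uu = 191.1, S_ud = 125, S_dd = 81.78
Terminal payoffs (S − K): max(51.06, 0) = 51.06, max(-15, 0) = 0, max(-58.22, 0) = 0
Node u (S = 154.5): V_u = e^(−0.025)·[0.5064·51.0581 + 0.4936·0.0000] = 25.2169
Node d (S = 101.1): V_d = e^(−0.025)·[0.5064·0.0000 + 0.4936·0.0000] = 0.0000
Node 0 (S = 125): V_0 = e^(−0.025)·[0.5064·25.2169 + 0.4936·0.0000] = 12.4542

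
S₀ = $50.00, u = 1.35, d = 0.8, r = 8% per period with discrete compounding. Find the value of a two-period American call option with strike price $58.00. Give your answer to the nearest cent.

$7.36

Risk-neutral probability p = (1 + 0.08 − 0.8)/(1.35 − 0.8) = 0.2800/0.5500 = 0.5091
Terminal stock prices: S_uu = 91.13, S_ud = 54, S_dd = 32
Terminal payoffs (S − K): max(33.13, 0) = 33.13, max(-4, 0) = 0, max(-26, 0) = 0
Node u (S = 67.5): continuation = 1/1.08·[0.5091·33.1250 + 0.4909·0.0000] = 15.6145; exercise value = 9.5000 ≤ continuation, so V_u = 15.6145
Node d (S = 40): continuation = 1/1.08·[0.5091·0.0000 + 0.4909·0.0000] = 0.0000; exercise value = 0.0000 ≤ continuation, so V_d = 0.0000
Node 0 (S = 50): continuation = 1/1.08·[0.5091·15.6145 + 0.4909·0.0000] = 7.3604; exercise value = 0.0000 ≤ continuation, so V_0 = 7.3604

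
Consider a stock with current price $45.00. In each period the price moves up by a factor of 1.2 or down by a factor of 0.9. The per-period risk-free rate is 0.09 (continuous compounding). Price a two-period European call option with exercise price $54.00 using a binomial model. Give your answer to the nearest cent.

$3.78

Risk-neutral probability p = (e^0.09 − 0.9)/(1.2 − 0.9) = 0.1942/0.3000 = 0.6472
Terminal stock prices: S_uu = 64.8, S_ud = 48.6, S_dd = 36.45
Terminal payoffs (S − K): max(10.8, 0) = 10.8, max(-5.4, 0) = 0, max(-17.55, 0) = 0
Node u (S = 54): V_u = e^(−0.09)·[0.6472·10.8000 + 0.3528·0.0000] = 6.3886
Node d (S = 40.5): V_d = e^(−0.09)·[0.6472·0.0000 + 0.3528·0.0000] = 0.0000
Node 0 (S = 45): V_0 = e^(−0.09)·[0.6472·6.3886 + 0.3528·0.0000] = 3.7791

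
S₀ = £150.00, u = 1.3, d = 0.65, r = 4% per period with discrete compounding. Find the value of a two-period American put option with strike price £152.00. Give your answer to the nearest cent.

£26.56

Risk-neutral probability p = (1 + 0.04 − 0.65)/(1.3 − 0.65) = 0.3900/0.6500 = 0.6000
Terminal stock prices: S_uu = 253.5, S_ud = 126.8, S_dd = 63.38
Terminal payoffs (K − S): max(-101.5, 0) = 0, max(25.25, 0) = 25.25, max(88.62, 0) = 88.62
Node u (S = 195): continuation = 1/1.04·[0.6000·0.0000 + 0.4000·25.2500] = 9.7115; exercise value = 0.0000 ≤ continuation, so V_u = 9.7115
Node d (S = 97.5): continuation = 1/1.04·[0.6000·25.2500 + 0.4000·88.6250] = 48.6538; exercise value = 54.5000 > continuation, so V_d = 54.5000 (exercise)
Node 0 (S = 150): continuation = 1/1.04·[0.6000·9.7115 + 0.4000·54.5000] = 26.5643; exercise value = 2.0000 ≤ continuation, so V_0 = 26.5643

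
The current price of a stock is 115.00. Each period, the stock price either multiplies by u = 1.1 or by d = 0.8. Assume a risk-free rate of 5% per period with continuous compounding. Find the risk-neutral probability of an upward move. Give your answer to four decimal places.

Risk-neutral probability p = (e^0.05 − 0.8)/(1.1 − 0.8) = 0.2513/0.3000 = 0.8376

p = 0.8376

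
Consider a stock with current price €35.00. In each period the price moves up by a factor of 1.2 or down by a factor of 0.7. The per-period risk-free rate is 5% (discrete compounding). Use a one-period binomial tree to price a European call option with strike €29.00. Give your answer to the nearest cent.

Risk-neutral probability p = (1 + 0.05 − 0.7)/(1.2 − 0.7) = 0.3500/0.5000 = 0.7000
Terminal stock prices: S_u = 42, S_d = 24.5
Terminal payoffs (S − K): max(13, 0) = 13, max(-4.5, 0) = 0
Node 0 (S = 35): V_0 = 1/1.05·[0.7000·13.0000 + 0.3000·0.0000] = 8.6667

€8.67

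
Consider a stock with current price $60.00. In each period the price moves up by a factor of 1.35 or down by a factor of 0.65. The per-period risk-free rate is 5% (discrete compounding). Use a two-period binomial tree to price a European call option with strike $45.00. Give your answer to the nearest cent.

$22.46

Risk-neutral probability p = (1 + 0.05 − 0.65)/(1.35 − 0.65) = 0.4000/0.7000 = 0.5714
Terminal stock prices: S_uu = 109.4, S_ud = 52.65, S_dd = 25.35
Terminal payoffs (S − K): max(64.35, 0) = 64.35, max(7.65, 0) = 7.65, max(-19.65, 0) = 0
Node u (S = 81): V_u = 1/1.05·[0.5714·64.3500 + 0.4286·7.6500] = 38.1429
Node d (S = 39): V_d = 1/1.05·[0.5714·7.6500 + 0.4286·0.0000] = 4.1633
Node 0 (S = 60): V_0 = 1/1.05·[0.5714·38.1429 + 0.4286·4.1633] = 22.4573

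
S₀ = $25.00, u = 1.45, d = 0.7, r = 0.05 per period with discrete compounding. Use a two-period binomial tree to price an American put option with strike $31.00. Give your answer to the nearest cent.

$8.13

Risk-neutral probability p = (1 + 0.05 − 0.7)/(1.45 − 0.7) = 0.3500/0.7500 = 0.4667
Terminal stock prices: S_uu = 52.56, S_ud = 25.38, S_dd = 12.25
Terminal payoffs (K − S): max(-21.56, 0) = 0, max(5.625, 0) = 5.625, max(18.75, 0) = 18.75
Node u (S = 36.25): continuation = 1/1.05·[0.4667·0.0000 + 0.5333·5.6250] = 2.8571; exercise value = 0.0000 ≤ continuation, so V_u = 2.8571
Node d (S = 17.5): continuation = 1/1.05·[0.4667·5.6250 + 0.5333·18.7500] = 12.0238; exercise value = 13.5000 > continuation, so V_d = 13.5000 (exercise)
Node 0 (S = 25): continuation = 1/1.05·[0.4667·2.8571 + 0.5333·13.5000] = 8.1270; exercise value = 6.0000 ≤ continuation, so V_0 = 8.1270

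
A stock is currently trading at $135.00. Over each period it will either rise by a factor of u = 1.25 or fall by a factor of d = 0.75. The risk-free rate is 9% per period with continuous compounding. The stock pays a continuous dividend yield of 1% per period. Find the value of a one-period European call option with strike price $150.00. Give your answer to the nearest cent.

Per-period risk-free factor R = e^0.09 = 1.0942; dividend-adjusted growth = e^(0.09−0.01) = 1.0833.
Risk-neutral probability p = (1.0833 − 0.75)/(1.25 − 0.75) = 0.3333/0.5000 = 0.6666
Terminal stock prices: S_u = 168.8, S_d = 101.2
Terminal payoffs (S − K): max(18.75, 0) = 18.75, max(-48.75, 0) = 0
Node 0 (S = 135): V_0 = e^(−0.09)·[0.6666·18.7500 + 0.3334·0.0000] = 11.4226

$11.42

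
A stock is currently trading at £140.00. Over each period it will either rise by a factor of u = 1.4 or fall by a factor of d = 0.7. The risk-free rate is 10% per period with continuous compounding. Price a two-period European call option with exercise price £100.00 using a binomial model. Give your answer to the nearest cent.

Risk-neutral probability p = (e^0.1 − 0.7)/(1.4 − 0.7) = 0.4052/0.7000 = 0.5788
Terminal stock prices: S_uu = 274.4, S_ud = 137.2, S_dd = 68.6
Terminal payoffs (S − K): max(174.4, 0) = 174.4, max(37.2, 0) = 37.2, max(-31.4, 0) = 0
Node u (S = 196): V_u = e^(−0.1)·[0.5788·174.4000 + 0.4212·37.2000] = 105.5163
Node d (S = 98): V_d = e^(−0.1)·[0.5788·37.2000 + 0.4212·0.0000] = 19.4829
Node 0 (S = 140): V_0 = e^(−0.1)·[0.5788·105.5163 + 0.4212·19.4829] = 62.6875

£62.69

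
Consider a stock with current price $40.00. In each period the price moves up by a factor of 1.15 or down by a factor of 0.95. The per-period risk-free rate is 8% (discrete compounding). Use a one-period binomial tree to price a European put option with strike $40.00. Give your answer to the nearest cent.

$0.65

Risk-neutral probability p = (1 + 0.08 − 0.95)/(1.15 − 0.95) = 0.1300/0.2000 = 0.6500
Terminal stock prices: S_u = 46, S_d = 38
Terminal payoffs (K − S): max(-6, 0) = 0, max(2, 0) = 2
Node 0 (S = 40): V_0 = 1/1.08·[0.6500·0.0000 + 0.3500·2.0000] = 0.6481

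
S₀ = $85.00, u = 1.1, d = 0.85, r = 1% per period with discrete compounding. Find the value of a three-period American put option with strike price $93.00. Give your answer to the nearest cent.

$11.25

Risk-neutral probability p = (1 + 0.01 − 0.85)/(1.1 − 0.85) = 0.1600/0.2500 = 0.6400
Terminal stock prices: S_uuu = 113.1, S_uud = 87.42, S_udd = 67.55, S_ddd = 52.2
Terminal payoffs (K − S): max(-20.14, 0) = 0, max(5.577, 0) = 5.577, max(25.45, 0) = 25.45, max(40.8, 0) = 40.8
Node uu (S = 102.9): continuation = 1/1.01·[0.6400·0.0000 + 0.3600·5.5775] = 1.9880; exercise value = 0.0000 ≤ continuation, so V_uu = 1.9880
Node ud (S = 79.48): continuation = 1/1.01·[0.6400·5.5775 + 0.3600·25.4462] = 12.6042; exercise value = 13.5250 > continuation, so V_ud = 13.5250 (exercise)
Node dd (S = 61.41): continuation = 1/1.01·[0.6400·25.4462 + 0.3600·40.7994] = 30.6667; exercise value = 31.5875 > continuation, so V_dd = 31.5875 (exercise)
Node u (S = 93.5): continuation = 1/1.01·[0.6400·1.9880 + 0.3600·13.5250] = 6.0805; exercise value = 0.0000 ≤ continuation, so V_u = 6.0805
Node d (S = 72.25): continuation = 1/1.01·[0.6400·13.5250 + 0.3600·31.5875] = 19.8292; exercise value = 20.7500 > continuation, so V_d = 20.7500 (exercise)
Node 0 (S = 85): continuation = 1/1.01·[0.6400·6.0805 + 0.3600·20.7500] = 11.2490; exercise value = 8.0000 ≤ continuation, so V_0 = 11.2490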